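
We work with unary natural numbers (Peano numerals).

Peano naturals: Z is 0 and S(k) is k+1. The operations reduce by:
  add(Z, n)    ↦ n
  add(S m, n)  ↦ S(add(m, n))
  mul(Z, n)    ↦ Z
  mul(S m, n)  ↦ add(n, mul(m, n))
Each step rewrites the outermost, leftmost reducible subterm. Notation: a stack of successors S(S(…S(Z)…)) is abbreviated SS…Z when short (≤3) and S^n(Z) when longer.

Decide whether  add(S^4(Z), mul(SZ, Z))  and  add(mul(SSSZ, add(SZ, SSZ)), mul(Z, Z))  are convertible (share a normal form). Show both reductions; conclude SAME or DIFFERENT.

Answer: DIFFERENT — A ⇓ S^4(Z), B ⇓ S^9(Z)

Reduction:
Term A:
  start: add(S^4(Z), mul(SZ, Z))
  →1  S(add(SSSZ, mul(SZ, Z)))
  →2  S(S(add(SSZ, mul(SZ, Z))))
  →3  S(S(S(add(SZ, mul(SZ, Z)))))
  →4  S(S(S(S(add(Z, mul(SZ, Z))))))
  →5  S(S(S(S(mul(SZ, Z)))))
  →6  S(S(S(S(add(Z, mul(Z, Z))))))
  →7  S(S(S(S(mul(Z, Z)))))
  →8  S^4(Z)

Term B:
  start: add(mul(SSSZ, add(SZ, SSZ)), mul(Z, Z))
  →1  add(add(add(SZ, SSZ), mul(SSZ, add(SZ, SSZ))), mul(Z, Z))
  →2  add(add(S(add(Z, SSZ)), mul(SSZ, add(SZ, SSZ))), mul(Z, Z))
  →3  add(S(add(add(Z, SSZ), mul(SSZ, add(SZ, SSZ)))), mul(Z, Z))
  →4  S(add(add(add(Z, SSZ), mul(SSZ, add(SZ, SSZ))), mul(Z, Z)))
  →5  S(add(add(SSZ, mul(SSZ, add(SZ, SSZ))), mul(Z, Z)))
  →6  S(add(S(add(SZ, mul(SSZ, add(SZ, SSZ)))), mul(Z, Z)))
  →7  S(S(add(add(SZ, mul(SSZ, add(SZ, SSZ))), mul(Z, Z))))
  →8  S(S(add(S(add(Z, mul(SSZ, add(SZ, SSZ)))), mul(Z, Z))))
  →9  S(S(S(add(add(Z, mul(SSZ, add(SZ, SSZ))), mul(Z, Z)))))
  →10  S(S(S(add(mul(SSZ, add(SZ, SSZ)), mul(Z, Z)))))
  →11  S(S(S(add(add(add(SZ, SSZ), mul(SZ, add(SZ, SSZ))), mul(Z, Z)))))
  →12  S(S(S(add(add(S(add(Z, SSZ)), mul(SZ, add(SZ, SSZ))), mul(Z, Z)))))
  →13  S(S(S(add(S(add(add(Z, SSZ), mul(SZ, add(SZ, SSZ)))), mul(Z, Z)))))
  →14  S(S(S(S(add(add(add(Z, SSZ), mul(SZ, add(SZ, SSZ))), mul(Z, Z))))))
  →15  S(S(S(S(add(add(SSZ, mul(SZ, add(SZ, SSZ))), mul(Z, Z))))))
  →16  S(S(S(S(add(S(add(SZ, mul(SZ, add(SZ, SSZ)))), mul(Z, Z))))))
  →17  S(S(S(S(S(add(add(SZ, mul(SZ, add(SZ, SSZ))), mul(Z, Z)))))))
  →18  S(S(S(S(S(add(S(add(Z, mul(SZ, add(SZ, SSZ)))), mul(Z, Z)))))))
  →19  S(S(S(S(S(S(add(add(Z, mul(SZ, add(SZ, SSZ))), mul(Z, Z))))))))
  →20  S(S(S(S(S(S(add(mul(SZ, add(SZ, SSZ)), mul(Z, Z))))))))
  →21  S(S(S(S(S(S(add(add(add(SZ, SSZ), mul(Z, add(SZ, SSZ))), mul(Z, Z))))))))
  →22  S(S(S(S(S(S(add(add(S(add(Z, SSZ)), mul(Z, add(SZ, SSZ))), mul(Z, Z))))))))
  →23  S(S(S(S(S(S(add(S(add(add(Z, SSZ), mul(Z, add(SZ, SSZ)))), mul(Z, Z))))))))
  →24  S(S(S(S(S(S(S(add(add(add(Z, SSZ), mul(Z, add(SZ, SSZ))), mul(Z, Z)))))))))
  →25  S(S(S(S(S(S(S(add(add(SSZ, mul(Z, add(SZ, SSZ))), mul(Z, Z)))))))))
  →26  S(S(S(S(S(S(S(add(S(add(SZ, mul(Z, add(SZ, SSZ)))), mul(Z, Z)))))))))
  →27  S(S(S(S(S(S(S(S(add(add(SZ, mul(Z, add(SZ, SSZ))), mul(Z, Z))))))))))
  →28  S(S(S(S(S(S(S(S(add(S(add(Z, mul(Z, add(SZ, SSZ)))), mul(Z, Z))))))))))
  →29  S(S(S(S(S(S(S(S(S(add(add(Z, mul(Z, add(SZ, SSZ))), mul(Z, Z)))))))))))
  →30  S(S(S(S(S(S(S(S(S(add(mul(Z, add(SZ, SSZ)), mul(Z, Z)))))))))))
  →31  S(S(S(S(S(S(S(S(S(add(Z, mul(Z, Z)))))))))))
  →32  S(S(S(S(S(S(S(S(S(mul(Z, Z))))))))))
  →33  S^9(Z)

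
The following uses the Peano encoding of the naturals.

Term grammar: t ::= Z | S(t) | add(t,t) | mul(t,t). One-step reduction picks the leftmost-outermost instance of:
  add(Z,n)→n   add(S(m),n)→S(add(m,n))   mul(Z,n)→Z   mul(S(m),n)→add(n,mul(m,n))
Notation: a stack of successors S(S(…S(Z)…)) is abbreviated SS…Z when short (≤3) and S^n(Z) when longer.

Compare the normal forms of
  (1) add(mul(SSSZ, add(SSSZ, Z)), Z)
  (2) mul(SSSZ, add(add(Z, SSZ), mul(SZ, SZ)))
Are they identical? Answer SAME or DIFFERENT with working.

Answer: SAME — A ⇓ S^9(Z), B ⇓ S^9(Z)

Working:
Term A:
  start: add(mul(SSSZ, add(SSSZ, Z)), Z)
  [1] add(add(add(SSSZ, Z), mul(SSZ, add(SSSZ, Z))), Z)
  [2] add(add(S(add(SSZ, Z)), mul(SSZ, add(SSSZ, Z))), Z)
  [3] add(S(add(add(SSZ, Z), mul(SSZ, add(SSSZ, Z)))), Z)
  [4] S(add(add(add(SSZ, Z), mul(SSZ, add(SSSZ, Z))), Z))
  [5] S(add(add(S(add(SZ, Z)), mul(SSZ, add(SSSZ, Z))), Z))
  [6] S(add(S(add(add(SZ, Z), mul(SSZ, add(SSSZ, Z)))), Z))
  [7] S(S(add(add(add(SZ, Z), mul(SSZ, add(SSSZ, Z))), Z)))
  [8] S(S(add(add(S(add(Z, Z)), mul(SSZ, add(SSSZ, Z))), Z)))
  [9] S(S(add(S(add(add(Z, Z), mul(SSZ, add(SSSZ, Z)))), Z)))
  [10] S(S(S(add(add(add(Z, Z), mul(SSZ, add(SSSZ, Z))), Z))))
  [11] S(S(S(add(add(Z, mul(SSZ, add(SSSZ, Z))), Z))))
  [12] S(S(S(add(mul(SSZ, add(SSSZ, Z)), Z))))
  [13] S(S(S(add(add(add(SSSZ, Z), mul(SZ, add(SSSZ, Z))), Z))))
  [14] S(S(S(add(add(S(add(SSZ, Z)), mul(SZ, add(SSSZ, Z))), Z))))
  [15] S(S(S(add(S(add(add(SSZ, Z), mul(SZ, add(SSSZ, Z)))), Z))))
  [16] S(S(S(S(add(add(add(SSZ, Z), mul(SZ, add(SSSZ, Z))), Z)))))
  [17] S(S(S(S(add(add(S(add(SZ, Z)), mul(SZ, add(SSSZ, Z))), Z)))))
  [18] S(S(S(S(add(S(add(add(SZ, Z), mul(SZ, add(SSSZ, Z)))), Z)))))
  [19] S(S(S(S(S(add(add(add(SZ, Z), mul(SZ, add(SSSZ, Z))), Z))))))
  [20] S(S(S(S(S(add(add(S(add(Z, Z)), mul(SZ, add(SSSZ, Z))), Z))))))
  [21] S(S(S(S(S(add(S(add(add(Z, Z), mul(SZ, add(SSSZ, Z)))), Z))))))
  [22] S(S(S(S(S(S(add(add(add(Z, Z), mul(SZ, add(SSSZ, Z))), Z)))))))
  [23] S(S(S(S(S(S(add(add(Z, mul(SZ, add(SSSZ, Z))), Z)))))))
  [24] S(S(S(S(S(S(add(mul(SZ, add(SSSZ, Z)), Z)))))))
  [25] S(S(S(S(S(S(add(add(add(SSSZ, Z), mul(Z, add(SSSZ, Z))), Z)))))))
  [26] S(S(S(S(S(S(add(add(S(add(SSZ, Z)), mul(Z, add(SSSZ, Z))), Z)))))))
  [27] S(S(S(S(S(S(add(S(add(add(SSZ, Z), mul(Z, add(SSSZ, Z)))), Z)))))))
  [28] S(S(S(S(S(S(S(add(add(add(SSZ, Z), mul(Z, add(SSSZ, Z))), Z))))))))
  [29] S(S(S(S(S(S(S(add(add(S(add(SZ, Z)), mul(Z, add(SSSZ, Z))), Z))))))))
  [30] S(S(S(S(S(S(S(add(S(add(add(SZ, Z), mul(Z, add(SSSZ, Z)))), Z))))))))
  [31] S(S(S(S(S(S(S(S(add(add(add(SZ, Z), mul(Z, add(SSSZ, Z))), Z)))))))))
  [32] S(S(S(S(S(S(S(S(add(add(S(add(Z, Z)), mul(Z, add(SSSZ, Z))), Z)))))))))
  [33] S(S(S(S(S(S(S(S(add(S(add(add(Z, Z), mul(Z, add(SSSZ, Z)))), Z)))))))))
  [34] S(S(S(S(S(S(S(S(S(add(add(add(Z, Z), mul(Z, add(SSSZ, Z))), Z))))))))))
  [35] S(S(S(S(S(S(S(S(S(add(add(Z, mul(Z, add(SSSZ, Z))), Z))))))))))
  [36] S(S(S(S(S(S(S(S(S(add(mul(Z, add(SSSZ, Z)), Z))))))))))
  [37] S(S(S(S(S(S(S(S(S(add(Z, Z))))))))))
  [38] S^9(Z)

Term B:
  start: mul(SSSZ, add(add(Z, SSZ), mul(SZ, SZ)))
  [1] add(add(add(Z, SSZ), mul(SZ, SZ)), mul(SSZ, add(add(Z, SSZ), mul(SZ, SZ))))
  [2] add(add(SSZ, mul(SZ, SZ)), mul(SSZ, add(add(Z, SSZ), mul(SZ, SZ))))
  [3] add(S(add(SZ, mul(SZ, SZ))), mul(SSZ, add(add(Z, SSZ), mul(SZ, SZ))))
  [4] S(add(add(SZ, mul(SZ, SZ)), mul(SSZ, add(add(Z, SSZ), mul(SZ, SZ)))))
  [5] S(add(S(add(Z, mul(SZ, SZ))), mul(SSZ, add(add(Z, SSZ), mul(SZ, SZ)))))
  [6] S(S(add(add(Z, mul(SZ, SZ)), mul(SSZ, add(add(Z, SSZ), mul(SZ, SZ))))))
  [7] S(S(add(mul(SZ, SZ), mul(SSZ, add(add(Z, SSZ), mul(SZ, SZ))))))
  [8] S(S(add(add(SZ, mul(Z, SZ)), mul(SSZ, add(add(Z, SSZ), mul(SZ, SZ))))))
  [9] S(S(add(S(add(Z, mul(Z, SZ))), mul(SSZ, add(add(Z, SSZ), mul(SZ, SZ))))))
  [10] S(S(S(add(add(Z, mul(Z, SZ)), mul(SSZ, add(add(Z, SSZ), mul(SZ, SZ)))))))
  [11] S(S(S(add(mul(Z, SZ), mul(SSZ, add(add(Z, SSZ), mul(SZ, SZ)))))))
  [12] S(S(S(add(Z, mul(SSZ, add(add(Z, SSZ), mul(SZ, SZ)))))))
  [13] S(S(S(mul(SSZ, add(add(Z, SSZ), mul(SZ, SZ))))))
  [14] S(S(S(add(add(add(Z, SSZ), mul(SZ, SZ)), mul(SZ, add(add(Z, SSZ), mul(SZ, SZ)))))))
  [15] S(S(S(add(add(SSZ, mul(SZ, SZ)), mul(SZ, add(add(Z, SSZ), mul(SZ, SZ)))))))
  [16] S(S(S(add(S(add(SZ, mul(SZ, SZ))), mul(SZ, add(add(Z, SSZ), mul(SZ, SZ)))))))
  [17] S(S(S(S(add(add(SZ, mul(SZ, SZ)), mul(SZ, add(add(Z, SSZ), mul(SZ, SZ))))))))
  [18] S(S(S(S(add(S(add(Z, mul(SZ, SZ))), mul(SZ, add(add(Z, SSZ), mul(SZ, SZ))))))))
  [19] S(S(S(S(S(add(add(Z, mul(SZ, SZ)), mul(SZ, add(add(Z, SSZ), mul(SZ, SZ)))))))))
  [20] S(S(S(S(S(add(mul(SZ, SZ), mul(SZ, add(add(Z, SSZ), mul(SZ, SZ)))))))))
  [21] S(S(S(S(S(add(add(SZ, mul(Z, SZ)), mul(SZ, add(add(Z, SSZ), mul(SZ, SZ)))))))))
  [22] S(S(S(S(S(add(S(add(Z, mul(Z, SZ))), mul(SZ, add(add(Z, SSZ), mul(SZ, SZ)))))))))
  [23] S(S(S(S(S(S(add(add(Z, mul(Z, SZ)), mul(SZ, add(add(Z, SSZ), mul(SZ, SZ))))))))))
  [24] S(S(S(S(S(S(add(mul(Z, SZ), mul(SZ, add(add(Z, SSZ), mul(SZ, SZ))))))))))
  [25] S(S(S(S(S(S(add(Z, mul(SZ, add(add(Z, SSZ), mul(SZ, SZ))))))))))
  [26] S(S(S(S(S(S(mul(SZ, add(add(Z, SSZ), mul(SZ, SZ)))))))))
  [27] S(S(S(S(S(S(add(add(add(Z, SSZ), mul(SZ, SZ)), mul(Z, add(add(Z, SSZ), mul(SZ, SZ))))))))))
  [28] S(S(S(S(S(S(add(add(SSZ, mul(SZ, SZ)), mul(Z, add(add(Z, SSZ), mul(SZ, SZ))))))))))
  [29] S(S(S(S(S(S(add(S(add(SZ, mul(SZ, SZ))), mul(Z, add(add(Z, SSZ), mul(SZ, SZ))))))))))
  [30] S(S(S(S(S(S(S(add(add(SZ, mul(SZ, SZ)), mul(Z, add(add(Z, SSZ), mul(SZ, SZ)))))))))))
  [31] S(S(S(S(S(S(S(add(S(add(Z, mul(SZ, SZ))), mul(Z, add(add(Z, SSZ), mul(SZ, SZ)))))))))))
  [32] S(S(S(S(S(S(S(S(add(add(Z, mul(SZ, SZ)), mul(Z, add(add(Z, SSZ), mul(SZ, SZ))))))))))))
  [33] S(S(S(S(S(S(S(S(add(mul(SZ, SZ), mul(Z, add(add(Z, SSZ), mul(SZ, SZ))))))))))))
  [34] S(S(S(S(S(S(S(S(add(add(SZ, mul(Z, SZ)), mul(Z, add(add(Z, SSZ), mul(SZ, SZ))))))))))))
  [35] S(S(S(S(S(S(S(S(add(S(add(Z, mul(Z, SZ))), mul(Z, add(add(Z, SSZ), mul(SZ, SZ))))))))))))
  [36] S(S(S(S(S(S(S(S(S(add(add(Z, mul(Z, SZ)), mul(Z, add(add(Z, SSZ), mul(SZ, SZ)))))))))))))
  [37] S(S(S(S(S(S(S(S(S(add(mul(Z, SZ), mul(Z, add(add(Z, SSZ), mul(SZ, SZ)))))))))))))
  [38] S(S(S(S(S(S(S(S(S(add(Z, mul(Z, add(add(Z, SSZ), mul(SZ, SZ)))))))))))))
  [39] S(S(S(S(S(S(S(S(S(mul(Z, add(add(Z, SSZ), mul(SZ, SZ))))))))))))
  [40] S^9(Z)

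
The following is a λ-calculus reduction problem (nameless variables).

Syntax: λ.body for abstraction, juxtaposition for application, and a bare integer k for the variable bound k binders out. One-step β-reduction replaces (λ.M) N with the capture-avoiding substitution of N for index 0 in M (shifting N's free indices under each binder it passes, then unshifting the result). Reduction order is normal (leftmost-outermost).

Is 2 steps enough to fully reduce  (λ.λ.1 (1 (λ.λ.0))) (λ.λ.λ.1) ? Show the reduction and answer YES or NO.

  start: (λ.λ.1 (1 (λ.λ.0))) (λ.λ.λ.1)
  →1  λ.(λ.λ.λ.1) ((λ.λ.λ.1) (λ.λ.0))
  →2  λ.λ.λ.1

Answer: YES — reaches normal form λ.λ.λ.1 in 2 ≤ 2 steps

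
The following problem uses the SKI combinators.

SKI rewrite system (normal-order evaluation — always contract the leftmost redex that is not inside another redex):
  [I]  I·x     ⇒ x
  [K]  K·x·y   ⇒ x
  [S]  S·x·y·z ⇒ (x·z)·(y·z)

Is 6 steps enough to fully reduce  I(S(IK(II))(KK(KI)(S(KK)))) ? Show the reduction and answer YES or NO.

  start: I(S(IK(II))(KK(KI)(S(KK))))
  step 1: S(IK(II))(KK(KI)(S(KK)))
  step 2: S(K(II))(KK(KI)(S(KK)))
  step 3: S(KI)(KK(KI)(S(KK)))
  step 4: S(KI)(K(S(KK)))

Answer: YES — reaches normal form S(KI)(K(S(KK))) in 4 ≤ 6 steps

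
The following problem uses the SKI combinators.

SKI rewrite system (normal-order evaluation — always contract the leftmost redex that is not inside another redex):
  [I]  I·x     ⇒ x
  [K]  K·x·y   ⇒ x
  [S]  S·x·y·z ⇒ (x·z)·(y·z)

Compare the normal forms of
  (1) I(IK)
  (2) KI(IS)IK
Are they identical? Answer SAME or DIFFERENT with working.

Term A:
  start: I(IK)
  →1  IK
  →2  K

Term B:
  start: KI(IS)IK
  →1  IIK
  →2  IK
  →3  K

Answer: SAME — A ⇓ K, B ⇓ K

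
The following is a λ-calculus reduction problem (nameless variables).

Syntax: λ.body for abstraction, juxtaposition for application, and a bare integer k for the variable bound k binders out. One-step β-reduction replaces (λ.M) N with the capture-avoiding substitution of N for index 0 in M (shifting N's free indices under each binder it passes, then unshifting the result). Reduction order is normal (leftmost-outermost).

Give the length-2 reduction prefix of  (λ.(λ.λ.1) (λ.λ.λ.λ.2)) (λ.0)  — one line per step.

  start: (λ.(λ.λ.1) (λ.λ.λ.λ.2)) (λ.0)
  step 1: (λ.λ.1) (λ.λ.λ.λ.2)
  step 2: λ.λ.λ.λ.λ.2

Answer: after 2 steps: λ.λ.λ.λ.λ.2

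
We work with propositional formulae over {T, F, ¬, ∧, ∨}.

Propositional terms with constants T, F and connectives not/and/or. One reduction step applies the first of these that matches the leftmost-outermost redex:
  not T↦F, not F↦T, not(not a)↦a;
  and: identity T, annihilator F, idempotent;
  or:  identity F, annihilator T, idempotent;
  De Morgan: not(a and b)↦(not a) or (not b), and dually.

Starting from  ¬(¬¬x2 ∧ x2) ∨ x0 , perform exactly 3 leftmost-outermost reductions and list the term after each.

  start: ¬(¬¬x2 ∧ x2) ∨ x0
  →1  (¬¬¬x2 ∨ ¬x2) ∨ x0
  →2  (¬x2 ∨ ¬x2) ∨ x0
  →3  ¬x2 ∨ x0

Answer: after 3 steps: ¬x2 ∨ x0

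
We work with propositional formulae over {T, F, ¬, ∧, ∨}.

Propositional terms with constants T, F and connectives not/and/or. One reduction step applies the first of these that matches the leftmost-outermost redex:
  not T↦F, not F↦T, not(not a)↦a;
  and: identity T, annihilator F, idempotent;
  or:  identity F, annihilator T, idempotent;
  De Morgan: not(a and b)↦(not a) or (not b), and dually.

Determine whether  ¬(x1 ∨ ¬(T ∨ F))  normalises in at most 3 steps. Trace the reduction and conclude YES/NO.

Answer: NO — after 3 steps the term is ¬x1 ∧ T, not yet normal

Working:
  start: ¬(x1 ∨ ¬(T ∨ F))
  [1] ¬x1 ∧ ¬¬(T ∨ F)
  [2] ¬x1 ∧ (T ∨ F)
  [3] ¬x1 ∧ T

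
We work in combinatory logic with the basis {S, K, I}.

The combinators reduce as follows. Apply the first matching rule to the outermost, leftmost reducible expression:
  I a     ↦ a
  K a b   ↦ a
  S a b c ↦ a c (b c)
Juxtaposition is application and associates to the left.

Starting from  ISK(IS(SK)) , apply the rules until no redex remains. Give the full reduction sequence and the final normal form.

Answer: normal form = SK(S(SK))  (in 2 steps)

Working:
  start: ISK(IS(SK))
  →1  SK(IS(SK))
  →2  SK(S(SK))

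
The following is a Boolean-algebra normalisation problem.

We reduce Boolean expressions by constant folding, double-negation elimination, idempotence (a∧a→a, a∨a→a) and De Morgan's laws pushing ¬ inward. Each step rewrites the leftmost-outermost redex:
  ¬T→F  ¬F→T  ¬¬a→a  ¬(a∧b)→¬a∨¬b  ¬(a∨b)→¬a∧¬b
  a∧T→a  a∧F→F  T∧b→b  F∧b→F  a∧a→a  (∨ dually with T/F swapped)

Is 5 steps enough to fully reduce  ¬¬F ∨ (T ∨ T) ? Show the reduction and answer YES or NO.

Answer: YES — reaches normal form T in 3 ≤ 5 steps

Derivation:
  start: ¬¬F ∨ (T ∨ T)
  [1] F ∨ (T ∨ T)
  [2] T ∨ T
  [3] T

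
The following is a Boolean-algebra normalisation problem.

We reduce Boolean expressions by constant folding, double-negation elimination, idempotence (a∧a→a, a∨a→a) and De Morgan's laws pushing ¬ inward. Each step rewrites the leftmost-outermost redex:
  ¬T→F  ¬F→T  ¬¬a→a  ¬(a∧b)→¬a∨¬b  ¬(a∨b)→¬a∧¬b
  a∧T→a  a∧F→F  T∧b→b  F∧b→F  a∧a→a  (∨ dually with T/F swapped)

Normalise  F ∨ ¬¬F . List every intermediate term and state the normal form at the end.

  start: F ∨ ¬¬F
  [1] ¬¬F
  [2] F

Answer: normal form = F  (in 2 steps)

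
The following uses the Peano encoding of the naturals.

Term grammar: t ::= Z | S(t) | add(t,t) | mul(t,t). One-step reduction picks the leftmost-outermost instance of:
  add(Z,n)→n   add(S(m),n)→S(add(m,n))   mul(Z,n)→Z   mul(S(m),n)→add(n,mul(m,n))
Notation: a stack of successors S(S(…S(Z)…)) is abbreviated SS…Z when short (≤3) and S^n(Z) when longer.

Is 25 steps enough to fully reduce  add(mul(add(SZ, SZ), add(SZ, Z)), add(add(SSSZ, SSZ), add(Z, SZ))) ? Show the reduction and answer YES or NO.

  start: add(mul(add(SZ, SZ), add(SZ, Z)), add(add(SSSZ, SSZ), add(Z, SZ)))
  step 1: add(mul(S(add(Z, SZ)), add(SZ, Z)), add(add(SSSZ, SSZ), add(Z, SZ)))
  step 2: add(add(add(SZ, Z), mul(add(Z, SZ), add(SZ, Z))), add(add(SSSZ, SSZ), add(Z, SZ)))
  step 3: add(add(S(add(Z, Z)), mul(add(Z, SZ), add(SZ, Z))), add(add(SSSZ, SSZ), add(Z, SZ)))
  step 4: add(S(add(add(Z, Z), mul(add(Z, SZ), add(SZ, Z)))), add(add(SSSZ, SSZ), add(Z, SZ)))
  step 5: S(add(add(add(Z, Z), mul(add(Z, SZ), add(SZ, Z))), add(add(SSSZ, SSZ), add(Z, SZ))))
  step 6: S(add(add(Z, mul(add(Z, SZ), add(SZ, Z))), add(add(SSSZ, SSZ), add(Z, SZ))))
  step 7: S(add(mul(add(Z, SZ), add(SZ, Z)), add(add(SSSZ, SSZ), add(Z, SZ))))
  step 8: S(add(mul(SZ, add(SZ, Z)), add(add(SSSZ, SSZ), add(Z, SZ))))
  step 9: S(add(add(add(SZ, Z), mul(Z, add(SZ, Z))), add(add(SSSZ, SSZ), add(Z, SZ))))
  step 10: S(add(add(S(add(Z, Z)), mul(Z, add(SZ, Z))), add(add(SSSZ, SSZ), add(Z, SZ))))
  step 11: S(add(S(add(add(Z, Z), mul(Z, add(SZ, Z)))), add(add(SSSZ, SSZ), add(Z, SZ))))
  step 12: S(S(add(add(add(Z, Z), mul(Z, add(SZ, Z))), add(add(SSSZ, SSZ), add(Z, SZ)))))
  step 13: S(S(add(add(Z, mul(Z, add(SZ, Z))), add(add(SSSZ, SSZ), add(Z, SZ)))))
  step 14: S(S(add(mul(Z, add(SZ, Z)), add(add(SSSZ, SSZ), add(Z, SZ)))))
  step 15: S(S(add(Z, add(add(SSSZ, SSZ), add(Z, SZ)))))
  step 16: S(S(add(add(SSSZ, SSZ), add(Z, SZ))))
  step 17: S(S(add(S(add(SSZ, SSZ)), add(Z, SZ))))
  step 18: S(S(S(add(add(SSZ, SSZ), add(Z, SZ)))))
  step 19: S(S(S(add(S(add(SZ, SSZ)), add(Z, SZ)))))
  step 20: S(S(S(S(add(add(SZ, SSZ), add(Z, SZ))))))
  step 21: S(S(S(S(add(S(add(Z, SSZ)), add(Z, SZ))))))
  step 22: S(S(S(S(S(add(add(Z, SSZ), add(Z, SZ)))))))
  step 23: S(S(S(S(S(add(SSZ, add(Z, SZ)))))))
  step 24: S(S(S(S(S(S(add(SZ, add(Z, SZ))))))))
  step 25: S(S(S(S(S(S(S(add(Z, add(Z, SZ)))))))))

Answer: NO — after 25 steps the term is S(S(S(S(S(S(S(add(Z, add(Z, SZ))))))))), not yet normal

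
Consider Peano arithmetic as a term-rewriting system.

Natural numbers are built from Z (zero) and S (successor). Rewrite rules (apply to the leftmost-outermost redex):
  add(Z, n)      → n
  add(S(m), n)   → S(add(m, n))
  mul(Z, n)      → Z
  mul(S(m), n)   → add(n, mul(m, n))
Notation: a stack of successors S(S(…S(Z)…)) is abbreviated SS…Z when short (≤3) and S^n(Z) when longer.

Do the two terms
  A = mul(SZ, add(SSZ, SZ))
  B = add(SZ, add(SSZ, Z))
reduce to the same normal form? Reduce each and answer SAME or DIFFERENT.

Term A:
  start: mul(SZ, add(SSZ, SZ))
  step 1: add(add(SSZ, SZ), mul(Z, add(SSZ, SZ)))
  step 2: add(S(add(SZ, SZ)), mul(Z, add(SSZ, SZ)))
  step 3: S(add(add(SZ, SZ), mul(Z, add(SSZ, SZ))))
  step 4: S(add(S(add(Z, SZ)), mul(Z, add(SSZ, SZ))))
  step 5: S(S(add(add(Z, SZ), mul(Z, add(SSZ, SZ)))))
  step 6: S(S(add(SZ, mul(Z, add(SSZ, SZ)))))
  step 7: S(S(S(add(Z, mul(Z, add(SSZ, SZ))))))
  step 8: S(S(S(mul(Z, add(SSZ, SZ)))))
  step 9: SSSZ

Term B:
  start: add(SZ, add(SSZ, Z))
  step 1: S(add(Z, add(SSZ, Z)))
  step 2: S(add(SSZ, Z))
  step 3: S(S(add(SZ, Z)))
  step 4: S(S(S(add(Z, Z))))
  step 5: SSSZ

Answer: SAME — A ⇓ SSSZ, B ⇓ SSSZ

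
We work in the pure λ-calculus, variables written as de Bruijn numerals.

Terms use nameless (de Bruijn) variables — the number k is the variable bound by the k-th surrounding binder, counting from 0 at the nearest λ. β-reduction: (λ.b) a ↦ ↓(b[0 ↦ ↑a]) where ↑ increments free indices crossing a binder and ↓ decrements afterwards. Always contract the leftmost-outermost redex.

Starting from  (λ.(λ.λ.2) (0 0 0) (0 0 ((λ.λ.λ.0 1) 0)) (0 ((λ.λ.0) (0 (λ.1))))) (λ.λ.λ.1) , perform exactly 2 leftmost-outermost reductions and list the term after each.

Answer: after 2 steps: (λ.λ.λ.λ.1) ((λ.λ.λ.1) (λ.λ.λ.1) ((λ.λ.λ.0 1) (λ.λ.λ.1))) ((λ.λ.λ.1) ((λ.λ.0) ((λ.λ.λ.1) (λ.λ.λ.λ.1))))

Working:
  start: (λ.(λ.λ.2) (0 0 0) (0 0 ((λ.λ.λ.0 1) 0)) (0 ((λ.λ.0) (0 (λ.1))))) (λ.λ.λ.1)
  step 1: (λ.λ.λ.λ.λ.1) ((λ.λ.λ.1) (λ.λ.λ.1) (λ.λ.λ.1)) ((λ.λ.λ.1) (λ.λ.λ.1) ((λ.λ.λ.0 1) (λ.λ.λ.1))) ((λ.λ.λ.1) ((λ.λ.0) ((λ.λ.λ.1) (λ.λ.λ.λ.1))))
  step 2: (λ.λ.λ.λ.1) ((λ.λ.λ.1) (λ.λ.λ.1) ((λ.λ.λ.0 1) (λ.λ.λ.1))) ((λ.λ.λ.1) ((λ.λ.0) ((λ.λ.λ.1) (λ.λ.λ.λ.1))))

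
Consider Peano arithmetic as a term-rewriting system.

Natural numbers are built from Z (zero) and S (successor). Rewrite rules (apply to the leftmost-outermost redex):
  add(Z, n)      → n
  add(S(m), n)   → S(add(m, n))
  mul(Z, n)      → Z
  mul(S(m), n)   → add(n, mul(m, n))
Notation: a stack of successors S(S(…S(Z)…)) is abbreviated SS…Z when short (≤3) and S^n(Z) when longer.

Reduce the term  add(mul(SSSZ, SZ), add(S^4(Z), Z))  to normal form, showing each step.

  start: add(mul(SSSZ, SZ), add(S^4(Z), Z))
  →1  add(add(SZ, mul(SSZ, SZ)), add(S^4(Z), Z))
  →2  add(S(add(Z, mul(SSZ, SZ))), add(S^4(Z), Z))
  →3  S(add(add(Z, mul(SSZ, SZ)), add(S^4(Z), Z)))
  →4  S(add(mul(SSZ, SZ), add(S^4(Z), Z)))
  →5  S(add(add(SZ, mul(SZ, SZ)), add(S^4(Z), Z)))
  →6  S(add(S(add(Z, mul(SZ, SZ))), add(S^4(Z), Z)))
  →7  S(S(add(add(Z, mul(SZ, SZ)), add(S^4(Z), Z))))
  →8  S(S(add(mul(SZ, SZ), add(S^4(Z), Z))))
  →9  S(S(add(add(SZ, mul(Z, SZ)), add(S^4(Z), Z))))
  →10  S(S(add(S(add(Z, mul(Z, SZ))), add(S^4(Z), Z))))
  →11  S(S(S(add(add(Z, mul(Z, SZ)), add(S^4(Z), Z)))))
  →12  S(S(S(add(mul(Z, SZ), add(S^4(Z), Z)))))
  →13  S(S(S(add(Z, add(S^4(Z), Z)))))
  →14  S(S(S(add(S^4(Z), Z))))
  →15  S(S(S(S(add(SSSZ, Z)))))
  →16  S(S(S(S(S(add(SSZ, Z))))))
  →17  S(S(S(S(S(S(add(SZ, Z)))))))
  →18  S(S(S(S(S(S(S(add(Z, Z))))))))
  →19  S^7(Z)

Answer: normal form = S^7(Z)  (in 19 steps)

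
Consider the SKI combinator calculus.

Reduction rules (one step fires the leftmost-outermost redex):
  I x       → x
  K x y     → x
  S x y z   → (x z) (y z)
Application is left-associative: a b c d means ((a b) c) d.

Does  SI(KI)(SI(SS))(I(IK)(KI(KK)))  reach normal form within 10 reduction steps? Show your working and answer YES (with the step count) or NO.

Answer: NO — after 10 steps the term is S(KI)(KI(SI(SS))(I(IK)(KI(KK)))), not yet normal

Derivation:
  start: SI(KI)(SI(SS))(I(IK)(KI(KK)))
  step 1: I(SI(SS))(KI(SI(SS)))(I(IK)(KI(KK)))
  step 2: SI(SS)(KI(SI(SS)))(I(IK)(KI(KK)))
  step 3: I(KI(SI(SS)))(SS(KI(SI(SS))))(I(IK)(KI(KK)))
  step 4: KI(SI(SS))(SS(KI(SI(SS))))(I(IK)(KI(KK)))
  step 5: I(SS(KI(SI(SS))))(I(IK)(KI(KK)))
  step 6: SS(KI(SI(SS)))(I(IK)(KI(KK)))
  step 7: S(I(IK)(KI(KK)))(KI(SI(SS))(I(IK)(KI(KK))))
  step 8: S(IK(KI(KK)))(KI(SI(SS))(I(IK)(KI(KK))))
  step 9: S(K(KI(KK)))(KI(SI(SS))(I(IK)(KI(KK))))
  step 10: S(KI)(KI(SI(SS))(I(IK)(KI(KK))))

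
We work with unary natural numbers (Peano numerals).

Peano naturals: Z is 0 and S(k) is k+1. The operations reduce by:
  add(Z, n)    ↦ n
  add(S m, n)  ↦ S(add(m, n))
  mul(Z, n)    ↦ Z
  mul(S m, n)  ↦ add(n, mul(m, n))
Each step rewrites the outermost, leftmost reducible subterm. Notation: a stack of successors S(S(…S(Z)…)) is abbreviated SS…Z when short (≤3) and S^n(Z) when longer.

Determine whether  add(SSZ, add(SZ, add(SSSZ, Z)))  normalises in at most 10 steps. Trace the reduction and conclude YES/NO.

Answer: YES — reaches normal form S^6(Z) in 9 ≤ 10 steps

Derivation:
  start: add(SSZ, add(SZ, add(SSSZ, Z)))
  step 1: S(add(SZ, add(SZ, add(SSSZ, Z))))
  step 2: S(S(add(Z, add(SZ, add(SSSZ, Z)))))
  step 3: S(S(add(SZ, add(SSSZ, Z))))
  step 4: S(S(S(add(Z, add(SSSZ, Z)))))
  step 5: S(S(S(add(SSSZ, Z))))
  step 6: S(S(S(S(add(SSZ, Z)))))
  step 7: S(S(S(S(S(add(SZ, Z))))))
  step 8: S(S(S(S(S(S(add(Z, Z)))))))
  step 9: S^6(Z)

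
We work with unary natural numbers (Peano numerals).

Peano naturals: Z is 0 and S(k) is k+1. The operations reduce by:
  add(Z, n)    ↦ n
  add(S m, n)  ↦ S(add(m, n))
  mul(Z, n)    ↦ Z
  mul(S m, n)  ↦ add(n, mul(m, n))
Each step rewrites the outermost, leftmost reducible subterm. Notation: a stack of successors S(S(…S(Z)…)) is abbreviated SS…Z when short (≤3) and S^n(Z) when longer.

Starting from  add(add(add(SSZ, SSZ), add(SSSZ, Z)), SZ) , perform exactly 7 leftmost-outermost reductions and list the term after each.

Answer: after 7 steps: S(S(add(add(SSZ, add(SSSZ, Z)), SZ)))

Derivation:
  start: add(add(add(SSZ, SSZ), add(SSSZ, Z)), SZ)
  step 1: add(add(S(add(SZ, SSZ)), add(SSSZ, Z)), SZ)
  step 2: add(S(add(add(SZ, SSZ), add(SSSZ, Z))), SZ)
  step 3: S(add(add(add(SZ, SSZ), add(SSSZ, Z)), SZ))
  step 4: S(add(add(S(add(Z, SSZ)), add(SSSZ, Z)), SZ))
  step 5: S(add(S(add(add(Z, SSZ), add(SSSZ, Z))), SZ))
  step 6: S(S(add(add(add(Z, SSZ), add(SSSZ, Z)), SZ)))
  step 7: S(S(add(add(SSZ, add(SSSZ, Z)), SZ)))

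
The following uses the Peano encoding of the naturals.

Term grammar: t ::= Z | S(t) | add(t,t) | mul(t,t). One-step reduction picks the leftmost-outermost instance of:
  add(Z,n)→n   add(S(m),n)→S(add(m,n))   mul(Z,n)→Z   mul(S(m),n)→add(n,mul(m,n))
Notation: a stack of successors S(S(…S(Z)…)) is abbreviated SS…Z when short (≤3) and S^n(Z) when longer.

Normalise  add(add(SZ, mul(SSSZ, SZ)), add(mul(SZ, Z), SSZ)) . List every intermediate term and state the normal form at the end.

  start: add(add(SZ, mul(SSSZ, SZ)), add(mul(SZ, Z), SSZ))
  [1] add(S(add(Z, mul(SSSZ, SZ))), add(mul(SZ, Z), SSZ))
  [2] S(add(add(Z, mul(SSSZ, SZ)), add(mul(SZ, Z), SSZ)))
  [3] S(add(mul(SSSZ, SZ), add(mul(SZ, Z), SSZ)))
  [4] S(add(add(SZ, mul(SSZ, SZ)), add(mul(SZ, Z), SSZ)))
  [5] S(add(S(add(Z, mul(SSZ, SZ))), add(mul(SZ, Z), SSZ)))
  [6] S(S(add(add(Z, mul(SSZ, SZ)), add(mul(SZ, Z), SSZ))))
  [7] S(S(add(mul(SSZ, SZ), add(mul(SZ, Z), SSZ))))
  [8] S(S(add(add(SZ, mul(SZ, SZ)), add(mul(SZ, Z), SSZ))))
  [9] S(S(add(S(add(Z, mul(SZ, SZ))), add(mul(SZ, Z), SSZ))))
  [10] S(S(S(add(add(Z, mul(SZ, SZ)), add(mul(SZ, Z), SSZ)))))
  [11] S(S(S(add(mul(SZ, SZ), add(mul(SZ, Z), SSZ)))))
  [12] S(S(S(add(add(SZ, mul(Z, SZ)), add(mul(SZ, Z), SSZ)))))
  [13] S(S(S(add(S(add(Z, mul(Z, SZ))), add(mul(SZ, Z), SSZ)))))
  [14] S(S(S(S(add(add(Z, mul(Z, SZ)), add(mul(SZ, Z), SSZ))))))
  [15] S(S(S(S(add(mul(Z, SZ), add(mul(SZ, Z), SSZ))))))
  [16] S(S(S(S(add(Z, add(mul(SZ, Z), SSZ))))))
  [17] S(S(S(S(add(mul(SZ, Z), SSZ)))))
  [18] S(S(S(S(add(add(Z, mul(Z, Z)), SSZ)))))
  [19] S(S(S(S(add(mul(Z, Z), SSZ)))))
  [20] S(S(S(S(add(Z, SSZ)))))
  [21] S^6(Z)

Answer: normal form = S^6(Z)  (in 21 steps)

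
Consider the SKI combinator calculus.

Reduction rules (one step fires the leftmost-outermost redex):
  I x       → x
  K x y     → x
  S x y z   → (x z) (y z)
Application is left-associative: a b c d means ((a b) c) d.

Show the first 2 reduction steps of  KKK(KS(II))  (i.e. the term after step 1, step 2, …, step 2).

  start: KKK(KS(II))
  [1] K(KS(II))
  [2] KS

Answer: after 2 steps: KS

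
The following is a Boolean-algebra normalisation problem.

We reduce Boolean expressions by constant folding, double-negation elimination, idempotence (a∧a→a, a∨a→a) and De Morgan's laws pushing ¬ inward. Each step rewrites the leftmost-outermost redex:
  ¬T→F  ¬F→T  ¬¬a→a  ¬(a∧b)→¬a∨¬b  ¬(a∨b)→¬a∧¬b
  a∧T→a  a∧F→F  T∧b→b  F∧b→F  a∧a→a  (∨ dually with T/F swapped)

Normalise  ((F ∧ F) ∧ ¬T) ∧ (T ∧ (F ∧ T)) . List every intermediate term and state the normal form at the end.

  start: ((F ∧ F) ∧ ¬T) ∧ (T ∧ (F ∧ T))
  [1] (F ∧ ¬T) ∧ (T ∧ (F ∧ T))
  [2] F ∧ (T ∧ (F ∧ T))
  [3] F

Answer: normal form = F  (in 3 steps)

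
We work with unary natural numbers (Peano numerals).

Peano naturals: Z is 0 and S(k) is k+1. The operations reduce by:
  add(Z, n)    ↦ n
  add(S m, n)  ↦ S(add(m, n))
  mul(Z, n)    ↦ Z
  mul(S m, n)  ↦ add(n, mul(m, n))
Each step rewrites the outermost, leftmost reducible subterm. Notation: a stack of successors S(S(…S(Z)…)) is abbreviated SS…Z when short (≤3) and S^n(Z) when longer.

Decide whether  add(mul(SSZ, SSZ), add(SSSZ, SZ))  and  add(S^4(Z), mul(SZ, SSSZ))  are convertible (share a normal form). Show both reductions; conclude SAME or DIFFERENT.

Term A:
  start: add(mul(SSZ, SSZ), add(SSSZ, SZ))
  step 1: add(add(SSZ, mul(SZ, SSZ)), add(SSSZ, SZ))
  step 2: add(S(add(SZ, mul(SZ, SSZ))), add(SSSZ, SZ))
  step 3: S(add(add(SZ, mul(SZ, SSZ)), add(SSSZ, SZ)))
  step 4: S(add(S(add(Z, mul(SZ, SSZ))), add(SSSZ, SZ)))
  step 5: S(S(add(add(Z, mul(SZ, SSZ)), add(SSSZ, SZ))))
  step 6: S(S(add(mul(SZ, SSZ), add(SSSZ, SZ))))
  step 7: S(S(add(add(SSZ, mul(Z, SSZ)), add(SSSZ, SZ))))
  step 8: S(S(add(S(add(SZ, mul(Z, SSZ))), add(SSSZ, SZ))))
  step 9: S(S(S(add(add(SZ, mul(Z, SSZ)), add(SSSZ, SZ)))))
  step 10: S(S(S(add(S(add(Z, mul(Z, SSZ))), add(SSSZ, SZ)))))
  step 11: S(S(S(S(add(add(Z, mul(Z, SSZ)), add(SSSZ, SZ))))))
  step 12: S(S(S(S(add(mul(Z, SSZ), add(SSSZ, SZ))))))
  step 13: S(S(S(S(add(Z, add(SSSZ, SZ))))))
  step 14: S(S(S(S(add(SSSZ, SZ)))))
  step 15: S(S(S(S(S(add(SSZ, SZ))))))
  step 16: S(S(S(S(S(S(add(SZ, SZ)))))))
  step 17: S(S(S(S(S(S(S(add(Z, SZ))))))))
  step 18: S^8(Z)

Term B:
  start: add(S^4(Z), mul(SZ, SSSZ))
  step 1: S(add(SSSZ, mul(SZ, SSSZ)))
  step 2: S(S(add(SSZ, mul(SZ, SSSZ))))
  step 3: S(S(S(add(SZ, mul(SZ, SSSZ)))))
  step 4: S(S(S(S(add(Z, mul(SZ, SSSZ))))))
  step 5: S(S(S(S(mul(SZ, SSSZ)))))
  step 6: S(S(S(S(add(SSSZ, mul(Z, SSSZ))))))
  step 7: S(S(S(S(S(add(SSZ, mul(Z, SSSZ)))))))
  step 8: S(S(S(S(S(S(add(SZ, mul(Z, SSSZ))))))))
  step 9: S(S(S(S(S(S(S(add(Z, mul(Z, SSSZ)))))))))
  step 10: S(S(S(S(S(S(S(mul(Z, SSSZ))))))))
  step 11: S^7(Z)

Answer: DIFFERENT — A ⇓ S^8(Z), B ⇓ S^7(Z)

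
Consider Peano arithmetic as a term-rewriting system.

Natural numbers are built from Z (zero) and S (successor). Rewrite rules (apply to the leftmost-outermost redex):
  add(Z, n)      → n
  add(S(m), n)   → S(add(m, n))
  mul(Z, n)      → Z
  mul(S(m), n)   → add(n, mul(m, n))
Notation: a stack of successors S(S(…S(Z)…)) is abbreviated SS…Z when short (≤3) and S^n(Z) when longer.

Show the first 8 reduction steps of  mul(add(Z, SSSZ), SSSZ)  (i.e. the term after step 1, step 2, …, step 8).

  start: mul(add(Z, SSSZ), SSSZ)
  step 1: mul(SSSZ, SSSZ)
  step 2: add(SSSZ, mul(SSZ, SSSZ))
  step 3: S(add(SSZ, mul(SSZ, SSSZ)))
  step 4: S(S(add(SZ, mul(SSZ, SSSZ))))
  step 5: S(S(S(add(Z, mul(SSZ, SSSZ)))))
  step 6: S(S(S(mul(SSZ, SSSZ))))
  step 7: S(S(S(add(SSSZ, mul(SZ, SSSZ)))))
  step 8: S(S(S(S(add(SSZ, mul(SZ, SSSZ))))))

Answer: after 8 steps: S(S(S(S(add(SSZ, mul(SZ, SSSZ))))))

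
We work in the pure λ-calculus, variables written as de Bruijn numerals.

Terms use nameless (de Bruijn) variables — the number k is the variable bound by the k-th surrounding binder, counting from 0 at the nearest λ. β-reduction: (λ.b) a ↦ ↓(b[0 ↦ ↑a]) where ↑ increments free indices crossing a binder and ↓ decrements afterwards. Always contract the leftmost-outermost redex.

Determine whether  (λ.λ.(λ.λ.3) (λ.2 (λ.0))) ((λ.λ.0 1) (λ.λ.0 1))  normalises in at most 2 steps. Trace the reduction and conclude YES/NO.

  start: (λ.λ.(λ.λ.3) (λ.2 (λ.0))) ((λ.λ.0 1) (λ.λ.0 1))
  step 1: λ.(λ.λ.(λ.λ.0 1) (λ.λ.0 1)) (λ.(λ.λ.0 1) (λ.λ.0 1) (λ.0))
  step 2: λ.λ.(λ.λ.0 1) (λ.λ.0 1)

Answer: NO — after 2 steps the term is λ.λ.(λ.λ.0 1) (λ.λ.0 1), not yet normal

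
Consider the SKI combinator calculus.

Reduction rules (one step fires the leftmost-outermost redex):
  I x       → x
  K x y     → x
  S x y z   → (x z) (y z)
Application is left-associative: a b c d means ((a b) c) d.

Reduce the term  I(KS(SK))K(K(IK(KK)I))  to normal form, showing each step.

  start: I(KS(SK))K(K(IK(KK)I))
  →1  KS(SK)K(K(IK(KK)I))
  →2  SK(K(IK(KK)I))
  →3  SK(K(K(KK)I))
  →4  SK(K(KK))

Answer: normal form = SK(K(KK))  (in 4 steps)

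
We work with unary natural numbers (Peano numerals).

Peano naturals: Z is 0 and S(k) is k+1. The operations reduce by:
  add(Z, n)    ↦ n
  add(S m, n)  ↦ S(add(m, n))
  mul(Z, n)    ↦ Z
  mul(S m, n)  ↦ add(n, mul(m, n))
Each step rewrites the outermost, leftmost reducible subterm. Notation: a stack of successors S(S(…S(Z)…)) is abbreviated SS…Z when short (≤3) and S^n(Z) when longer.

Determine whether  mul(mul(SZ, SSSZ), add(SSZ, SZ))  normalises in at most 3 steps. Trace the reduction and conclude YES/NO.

Answer: NO — after 3 steps the term is add(add(SSZ, SZ), mul(add(SSZ, mul(Z, SSSZ)), add(SSZ, SZ))), not yet normal

Reduction:
  start: mul(mul(SZ, SSSZ), add(SSZ, SZ))
  step 1: mul(add(SSSZ, mul(Z, SSSZ)), add(SSZ, SZ))
  step 2: mul(S(add(SSZ, mul(Z, SSSZ))), add(SSZ, SZ))
  step 3: add(add(SSZ, SZ), mul(add(SSZ, mul(Z, SSSZ)), add(SSZ, SZ)))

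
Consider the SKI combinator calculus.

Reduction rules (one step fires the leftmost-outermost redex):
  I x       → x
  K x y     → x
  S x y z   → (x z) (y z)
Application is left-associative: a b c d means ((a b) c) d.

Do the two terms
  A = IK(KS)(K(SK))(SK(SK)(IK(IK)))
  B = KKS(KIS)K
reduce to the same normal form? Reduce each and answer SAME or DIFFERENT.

Answer: DIFFERENT — A ⇓ S, B ⇓ I

Reduction:
Term A:
  start: IK(KS)(K(SK))(SK(SK)(IK(IK)))
  [1] K(KS)(K(SK))(SK(SK)(IK(IK)))
  [2] KS(SK(SK)(IK(IK)))
  [3] S

Term B:
  start: KKS(KIS)K
  [1] K(KIS)K
  [2] KIS
  [3] I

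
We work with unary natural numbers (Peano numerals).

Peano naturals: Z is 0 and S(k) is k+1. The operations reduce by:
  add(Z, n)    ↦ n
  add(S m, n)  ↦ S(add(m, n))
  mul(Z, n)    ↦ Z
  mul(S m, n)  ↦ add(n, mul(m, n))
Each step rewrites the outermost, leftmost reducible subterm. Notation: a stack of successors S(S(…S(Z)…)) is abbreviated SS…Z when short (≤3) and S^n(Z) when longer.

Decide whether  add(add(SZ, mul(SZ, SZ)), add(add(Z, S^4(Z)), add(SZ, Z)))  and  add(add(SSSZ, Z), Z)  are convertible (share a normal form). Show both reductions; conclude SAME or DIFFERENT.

Answer: DIFFERENT — A ⇓ S^7(Z), B ⇓ SSSZ

Derivation:
Term A:
  start: add(add(SZ, mul(SZ, SZ)), add(add(Z, S^4(Z)), add(SZ, Z)))
  step 1: add(S(add(Z, mul(SZ, SZ))), add(add(Z, S^4(Z)), add(SZ, Z)))
  step 2: S(add(add(Z, mul(SZ, SZ)), add(add(Z, S^4(Z)), add(SZ, Z))))
  step 3: S(add(mul(SZ, SZ), add(add(Z, S^4(Z)), add(SZ, Z))))
  step 4: S(add(add(SZ, mul(Z, SZ)), add(add(Z, S^4(Z)), add(SZ, Z))))
  step 5: S(add(S(add(Z, mul(Z, SZ))), add(add(Z, S^4(Z)), add(SZ, Z))))
  step 6: S(S(add(add(Z, mul(Z, SZ)), add(add(Z, S^4(Z)), add(SZ, Z)))))
  step 7: S(S(add(mul(Z, SZ), add(add(Z, S^4(Z)), add(SZ, Z)))))
  step 8: S(S(add(Z, add(add(Z, S^4(Z)), add(SZ, Z)))))
  step 9: S(S(add(add(Z, S^4(Z)), add(SZ, Z))))
  step 10: S(S(add(S^4(Z), add(SZ, Z))))
  step 11: S(S(S(add(SSSZ, add(SZ, Z)))))
  step 12: S(S(S(S(add(SSZ, add(SZ, Z))))))
  step 13: S(S(S(S(S(add(SZ, add(SZ, Z)))))))
  step 14: S(S(S(S(S(S(add(Z, add(SZ, Z))))))))
  step 15: S(S(S(S(S(S(add(SZ, Z)))))))
  step 16: S(S(S(S(S(S(S(add(Z, Z))))))))
  step 17: S^7(Z)

Term B:
  start: add(add(SSSZ, Z), Z)
  step 1: add(S(add(SSZ, Z)), Z)
  step 2: S(add(add(SSZ, Z), Z))
  step 3: S(add(S(add(SZ, Z)), Z))
  step 4: S(S(add(add(SZ, Z), Z)))
  step 5: S(S(add(S(add(Z, Z)), Z)))
  step 6: S(S(S(add(add(Z, Z), Z))))
  step 7: S(S(S(add(Z, Z))))
  step 8: SSSZ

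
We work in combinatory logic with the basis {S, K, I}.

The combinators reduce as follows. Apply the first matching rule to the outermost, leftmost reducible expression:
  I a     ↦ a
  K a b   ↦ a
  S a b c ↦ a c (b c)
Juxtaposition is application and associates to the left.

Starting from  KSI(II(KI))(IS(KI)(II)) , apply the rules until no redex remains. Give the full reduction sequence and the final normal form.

  start: KSI(II(KI))(IS(KI)(II))
  [1] S(II(KI))(IS(KI)(II))
  [2] S(I(KI))(IS(KI)(II))
  [3] S(KI)(IS(KI)(II))
  [4] S(KI)(S(KI)(II))
  [5] S(KI)(S(KI)I)

Answer: normal form = S(KI)(S(KI)I)  (in 5 steps)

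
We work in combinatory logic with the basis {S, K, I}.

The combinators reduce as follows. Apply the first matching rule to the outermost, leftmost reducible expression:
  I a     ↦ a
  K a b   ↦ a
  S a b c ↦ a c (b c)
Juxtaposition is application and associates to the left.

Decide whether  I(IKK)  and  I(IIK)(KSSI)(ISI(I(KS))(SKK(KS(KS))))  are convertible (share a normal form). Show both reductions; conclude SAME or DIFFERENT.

Answer: DIFFERENT — A ⇓ KK, B ⇓ SI

Reduction:
Term A:
  start: I(IKK)
  [1] IKK
  [2] KK

Term B:
  start: I(IIK)(KSSI)(ISI(I(KS))(SKK(KS(KS))))
  [1] IIK(KSSI)(ISI(I(KS))(SKK(KS(KS))))
  [2] IK(KSSI)(ISI(I(KS))(SKK(KS(KS))))
  [3] K(KSSI)(ISI(I(KS))(SKK(KS(KS))))
  [4] KSSI
  [5] SI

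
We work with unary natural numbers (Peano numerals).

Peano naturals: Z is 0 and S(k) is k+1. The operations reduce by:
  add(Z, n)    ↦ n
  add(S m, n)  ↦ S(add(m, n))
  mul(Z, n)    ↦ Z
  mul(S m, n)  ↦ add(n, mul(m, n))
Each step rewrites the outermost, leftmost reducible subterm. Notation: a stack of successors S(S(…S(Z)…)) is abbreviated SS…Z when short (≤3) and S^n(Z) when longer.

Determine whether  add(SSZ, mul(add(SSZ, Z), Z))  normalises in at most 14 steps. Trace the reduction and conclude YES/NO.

Answer: YES — reaches normal form SSZ in 11 ≤ 14 steps

Reduction:
  start: add(SSZ, mul(add(SSZ, Z), Z))
  [1] S(add(SZ, mul(add(SSZ, Z), Z)))
  [2] S(S(add(Z, mul(add(SSZ, Z), Z))))
  [3] S(S(mul(add(SSZ, Z), Z)))
  [4] S(S(mul(S(add(SZ, Z)), Z)))
  [5] S(S(add(Z, mul(add(SZ, Z), Z))))
  [6] S(S(mul(add(SZ, Z), Z)))
  [7] S(S(mul(S(add(Z, Z)), Z)))
  [8] S(S(add(Z, mul(add(Z, Z), Z))))
  [9] S(S(mul(add(Z, Z), Z)))
  [10] S(S(mul(Z, Z)))
  [11] SSZ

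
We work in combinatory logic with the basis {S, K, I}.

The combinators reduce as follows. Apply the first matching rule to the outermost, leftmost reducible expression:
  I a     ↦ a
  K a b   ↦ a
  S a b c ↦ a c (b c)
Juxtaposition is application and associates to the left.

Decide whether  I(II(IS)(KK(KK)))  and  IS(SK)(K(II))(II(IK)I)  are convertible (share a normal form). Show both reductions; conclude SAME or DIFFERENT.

Term A:
  start: I(II(IS)(KK(KK)))
  →1  II(IS)(KK(KK))
  →2  I(IS)(KK(KK))
  →3  IS(KK(KK))
  →4  S(KK(KK))
  →5  SK

Term B:
  start: IS(SK)(K(II))(II(IK)I)
  →1  S(SK)(K(II))(II(IK)I)
  →2  SK(II(IK)I)(K(II)(II(IK)I))
  →3  K(K(II)(II(IK)I))(II(IK)I(K(II)(II(IK)I)))
  →4  K(II)(II(IK)I)
  →5  II
  →6  I

Answer: DIFFERENT — A ⇓ SK, B ⇓ I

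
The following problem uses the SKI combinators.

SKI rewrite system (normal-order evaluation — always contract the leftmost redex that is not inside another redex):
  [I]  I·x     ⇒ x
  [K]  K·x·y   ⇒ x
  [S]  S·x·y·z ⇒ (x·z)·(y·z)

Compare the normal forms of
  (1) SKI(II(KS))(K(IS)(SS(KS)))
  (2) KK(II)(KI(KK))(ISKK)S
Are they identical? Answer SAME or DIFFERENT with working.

Term A:
  start: SKI(II(KS))(K(IS)(SS(KS)))
  [1] K(II(KS))(I(II(KS)))(K(IS)(SS(KS)))
  [2] II(KS)(K(IS)(SS(KS)))
  [3] I(KS)(K(IS)(SS(KS)))
  [4] KS(K(IS)(SS(KS)))
  [5] S

Term B:
  start: KK(II)(KI(KK))(ISKK)S
  [1] K(KI(KK))(ISKK)S
  [2] KI(KK)S
  [3] IS
  [4] S

Answer: SAME — A ⇓ S, B ⇓ S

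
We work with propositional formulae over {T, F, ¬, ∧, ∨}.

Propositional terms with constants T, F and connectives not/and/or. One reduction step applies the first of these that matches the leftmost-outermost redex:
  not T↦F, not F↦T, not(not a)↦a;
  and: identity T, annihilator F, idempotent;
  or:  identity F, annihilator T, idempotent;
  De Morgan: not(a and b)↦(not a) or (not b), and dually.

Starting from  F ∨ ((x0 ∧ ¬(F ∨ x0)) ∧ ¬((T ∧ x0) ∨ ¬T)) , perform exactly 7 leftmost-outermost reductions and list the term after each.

Answer: after 7 steps: (x0 ∧ ¬x0) ∧ ((F ∨ ¬x0) ∧ ¬¬T)

Derivation:
  start: F ∨ ((x0 ∧ ¬(F ∨ x0)) ∧ ¬((T ∧ x0) ∨ ¬T))
  →1  (x0 ∧ ¬(F ∨ x0)) ∧ ¬((T ∧ x0) ∨ ¬T)
  →2  (x0 ∧ (¬F ∧ ¬x0)) ∧ ¬((T ∧ x0) ∨ ¬T)
  →3  (x0 ∧ (T ∧ ¬x0)) ∧ ¬((T ∧ x0) ∨ ¬T)
  →4  (x0 ∧ ¬x0) ∧ ¬((T ∧ x0) ∨ ¬T)
  →5  (x0 ∧ ¬x0) ∧ (¬(T ∧ x0) ∧ ¬¬T)
  →6  (x0 ∧ ¬x0) ∧ ((¬T ∨ ¬x0) ∧ ¬¬T)
  →7  (x0 ∧ ¬x0) ∧ ((F ∨ ¬x0) ∧ ¬¬T)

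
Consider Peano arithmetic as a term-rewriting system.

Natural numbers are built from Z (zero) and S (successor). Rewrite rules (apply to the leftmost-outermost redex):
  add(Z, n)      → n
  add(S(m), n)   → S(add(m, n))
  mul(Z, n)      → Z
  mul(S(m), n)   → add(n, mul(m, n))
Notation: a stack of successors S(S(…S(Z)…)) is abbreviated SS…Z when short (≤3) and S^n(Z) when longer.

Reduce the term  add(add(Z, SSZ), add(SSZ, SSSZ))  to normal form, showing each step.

  start: add(add(Z, SSZ), add(SSZ, SSSZ))
  step 1: add(SSZ, add(SSZ, SSSZ))
  step 2: S(add(SZ, add(SSZ, SSSZ)))
  step 3: S(S(add(Z, add(SSZ, SSSZ))))
  step 4: S(S(add(SSZ, SSSZ)))
  step 5: S(S(S(add(SZ, SSSZ))))
  step 6: S(S(S(S(add(Z, SSSZ)))))
  step 7: S^7(Z)

Answer: normal form = S^7(Z)  (in 7 steps)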